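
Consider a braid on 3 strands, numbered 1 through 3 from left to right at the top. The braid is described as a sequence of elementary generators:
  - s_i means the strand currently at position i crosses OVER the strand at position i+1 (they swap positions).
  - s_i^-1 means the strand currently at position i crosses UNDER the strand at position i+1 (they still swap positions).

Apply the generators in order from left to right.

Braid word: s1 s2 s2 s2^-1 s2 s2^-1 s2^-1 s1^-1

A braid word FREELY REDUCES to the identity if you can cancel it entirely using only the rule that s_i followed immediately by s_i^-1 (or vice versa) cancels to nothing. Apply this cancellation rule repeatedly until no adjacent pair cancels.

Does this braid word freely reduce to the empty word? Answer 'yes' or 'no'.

Gen 1 (s1): push. Stack: [s1]
Gen 2 (s2): push. Stack: [s1 s2]
Gen 3 (s2): push. Stack: [s1 s2 s2]
Gen 4 (s2^-1): cancels prior s2. Stack: [s1 s2]
Gen 5 (s2): push. Stack: [s1 s2 s2]
Gen 6 (s2^-1): cancels prior s2. Stack: [s1 s2]
Gen 7 (s2^-1): cancels prior s2. Stack: [s1]
Gen 8 (s1^-1): cancels prior s1. Stack: []
Reduced word: (empty)

Answer: yes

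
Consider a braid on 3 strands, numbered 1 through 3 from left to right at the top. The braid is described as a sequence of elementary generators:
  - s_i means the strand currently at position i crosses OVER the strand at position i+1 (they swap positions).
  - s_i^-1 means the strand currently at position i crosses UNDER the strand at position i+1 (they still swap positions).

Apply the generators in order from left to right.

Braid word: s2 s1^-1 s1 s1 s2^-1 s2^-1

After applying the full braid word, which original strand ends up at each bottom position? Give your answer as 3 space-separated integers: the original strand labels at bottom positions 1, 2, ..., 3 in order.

Answer: 3 1 2

Derivation:
Gen 1 (s2): strand 2 crosses over strand 3. Perm now: [1 3 2]
Gen 2 (s1^-1): strand 1 crosses under strand 3. Perm now: [3 1 2]
Gen 3 (s1): strand 3 crosses over strand 1. Perm now: [1 3 2]
Gen 4 (s1): strand 1 crosses over strand 3. Perm now: [3 1 2]
Gen 5 (s2^-1): strand 1 crosses under strand 2. Perm now: [3 2 1]
Gen 6 (s2^-1): strand 2 crosses under strand 1. Perm now: [3 1 2]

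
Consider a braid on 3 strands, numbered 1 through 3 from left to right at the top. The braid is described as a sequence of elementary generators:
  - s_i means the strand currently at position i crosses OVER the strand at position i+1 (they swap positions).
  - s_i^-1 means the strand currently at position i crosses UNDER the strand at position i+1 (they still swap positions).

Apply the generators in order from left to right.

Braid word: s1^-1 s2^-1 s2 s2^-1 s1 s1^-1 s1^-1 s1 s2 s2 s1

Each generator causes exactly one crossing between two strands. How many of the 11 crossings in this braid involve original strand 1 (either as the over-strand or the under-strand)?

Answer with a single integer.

Answer: 6

Derivation:
Gen 1: crossing 1x2. Involves strand 1? yes. Count so far: 1
Gen 2: crossing 1x3. Involves strand 1? yes. Count so far: 2
Gen 3: crossing 3x1. Involves strand 1? yes. Count so far: 3
Gen 4: crossing 1x3. Involves strand 1? yes. Count so far: 4
Gen 5: crossing 2x3. Involves strand 1? no. Count so far: 4
Gen 6: crossing 3x2. Involves strand 1? no. Count so far: 4
Gen 7: crossing 2x3. Involves strand 1? no. Count so far: 4
Gen 8: crossing 3x2. Involves strand 1? no. Count so far: 4
Gen 9: crossing 3x1. Involves strand 1? yes. Count so far: 5
Gen 10: crossing 1x3. Involves strand 1? yes. Count so far: 6
Gen 11: crossing 2x3. Involves strand 1? no. Count so far: 6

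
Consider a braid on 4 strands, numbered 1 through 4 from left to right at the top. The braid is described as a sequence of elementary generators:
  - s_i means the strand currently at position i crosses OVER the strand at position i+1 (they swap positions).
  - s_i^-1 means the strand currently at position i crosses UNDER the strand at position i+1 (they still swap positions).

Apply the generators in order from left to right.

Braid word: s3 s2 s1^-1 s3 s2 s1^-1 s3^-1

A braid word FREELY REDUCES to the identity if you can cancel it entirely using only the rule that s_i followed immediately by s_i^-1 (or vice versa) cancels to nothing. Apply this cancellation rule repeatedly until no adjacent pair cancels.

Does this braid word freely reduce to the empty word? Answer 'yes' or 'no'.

Gen 1 (s3): push. Stack: [s3]
Gen 2 (s2): push. Stack: [s3 s2]
Gen 3 (s1^-1): push. Stack: [s3 s2 s1^-1]
Gen 4 (s3): push. Stack: [s3 s2 s1^-1 s3]
Gen 5 (s2): push. Stack: [s3 s2 s1^-1 s3 s2]
Gen 6 (s1^-1): push. Stack: [s3 s2 s1^-1 s3 s2 s1^-1]
Gen 7 (s3^-1): push. Stack: [s3 s2 s1^-1 s3 s2 s1^-1 s3^-1]
Reduced word: s3 s2 s1^-1 s3 s2 s1^-1 s3^-1

Answer: no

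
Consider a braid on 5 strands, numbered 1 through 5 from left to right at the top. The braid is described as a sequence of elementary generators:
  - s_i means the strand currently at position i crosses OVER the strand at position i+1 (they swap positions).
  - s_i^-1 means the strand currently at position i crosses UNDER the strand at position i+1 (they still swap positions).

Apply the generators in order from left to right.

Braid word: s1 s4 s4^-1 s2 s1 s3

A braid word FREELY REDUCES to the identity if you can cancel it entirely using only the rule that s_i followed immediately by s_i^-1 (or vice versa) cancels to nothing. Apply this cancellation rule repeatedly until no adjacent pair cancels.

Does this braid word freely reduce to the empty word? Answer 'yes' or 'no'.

Gen 1 (s1): push. Stack: [s1]
Gen 2 (s4): push. Stack: [s1 s4]
Gen 3 (s4^-1): cancels prior s4. Stack: [s1]
Gen 4 (s2): push. Stack: [s1 s2]
Gen 5 (s1): push. Stack: [s1 s2 s1]
Gen 6 (s3): push. Stack: [s1 s2 s1 s3]
Reduced word: s1 s2 s1 s3

Answer: no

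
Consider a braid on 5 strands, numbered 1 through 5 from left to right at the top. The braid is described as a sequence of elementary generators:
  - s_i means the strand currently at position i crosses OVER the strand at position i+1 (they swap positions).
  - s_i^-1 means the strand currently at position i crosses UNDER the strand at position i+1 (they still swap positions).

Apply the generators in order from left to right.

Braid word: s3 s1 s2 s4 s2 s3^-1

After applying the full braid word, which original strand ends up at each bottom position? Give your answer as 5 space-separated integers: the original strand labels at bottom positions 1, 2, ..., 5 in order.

Answer: 2 1 5 4 3

Derivation:
Gen 1 (s3): strand 3 crosses over strand 4. Perm now: [1 2 4 3 5]
Gen 2 (s1): strand 1 crosses over strand 2. Perm now: [2 1 4 3 5]
Gen 3 (s2): strand 1 crosses over strand 4. Perm now: [2 4 1 3 5]
Gen 4 (s4): strand 3 crosses over strand 5. Perm now: [2 4 1 5 3]
Gen 5 (s2): strand 4 crosses over strand 1. Perm now: [2 1 4 5 3]
Gen 6 (s3^-1): strand 4 crosses under strand 5. Perm now: [2 1 5 4 3]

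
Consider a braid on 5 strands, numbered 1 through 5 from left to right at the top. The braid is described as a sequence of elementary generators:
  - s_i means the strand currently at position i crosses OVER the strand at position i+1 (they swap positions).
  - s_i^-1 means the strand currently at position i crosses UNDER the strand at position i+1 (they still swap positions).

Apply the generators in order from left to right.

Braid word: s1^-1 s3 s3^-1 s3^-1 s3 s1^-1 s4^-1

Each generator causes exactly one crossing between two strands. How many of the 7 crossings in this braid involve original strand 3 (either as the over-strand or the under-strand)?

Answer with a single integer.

Gen 1: crossing 1x2. Involves strand 3? no. Count so far: 0
Gen 2: crossing 3x4. Involves strand 3? yes. Count so far: 1
Gen 3: crossing 4x3. Involves strand 3? yes. Count so far: 2
Gen 4: crossing 3x4. Involves strand 3? yes. Count so far: 3
Gen 5: crossing 4x3. Involves strand 3? yes. Count so far: 4
Gen 6: crossing 2x1. Involves strand 3? no. Count so far: 4
Gen 7: crossing 4x5. Involves strand 3? no. Count so far: 4

Answer: 4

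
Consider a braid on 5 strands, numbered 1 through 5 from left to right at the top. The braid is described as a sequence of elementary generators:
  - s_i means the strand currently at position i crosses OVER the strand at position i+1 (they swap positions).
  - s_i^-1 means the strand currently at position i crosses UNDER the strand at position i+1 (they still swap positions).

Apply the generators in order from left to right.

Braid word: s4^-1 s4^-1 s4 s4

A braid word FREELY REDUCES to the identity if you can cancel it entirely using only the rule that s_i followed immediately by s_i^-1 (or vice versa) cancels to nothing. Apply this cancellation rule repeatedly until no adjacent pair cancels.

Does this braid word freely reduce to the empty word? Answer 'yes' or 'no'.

Gen 1 (s4^-1): push. Stack: [s4^-1]
Gen 2 (s4^-1): push. Stack: [s4^-1 s4^-1]
Gen 3 (s4): cancels prior s4^-1. Stack: [s4^-1]
Gen 4 (s4): cancels prior s4^-1. Stack: []
Reduced word: (empty)

Answer: yes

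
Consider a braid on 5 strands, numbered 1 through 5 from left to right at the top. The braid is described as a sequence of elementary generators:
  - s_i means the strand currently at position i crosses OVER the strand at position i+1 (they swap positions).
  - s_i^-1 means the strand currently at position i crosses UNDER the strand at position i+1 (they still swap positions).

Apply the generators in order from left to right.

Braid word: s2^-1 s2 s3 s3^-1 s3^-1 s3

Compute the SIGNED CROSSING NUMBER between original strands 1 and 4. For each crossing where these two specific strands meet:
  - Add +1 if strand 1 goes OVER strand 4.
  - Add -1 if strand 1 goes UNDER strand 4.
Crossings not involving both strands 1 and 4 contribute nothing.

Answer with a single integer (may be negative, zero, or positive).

Gen 1: crossing 2x3. Both 1&4? no. Sum: 0
Gen 2: crossing 3x2. Both 1&4? no. Sum: 0
Gen 3: crossing 3x4. Both 1&4? no. Sum: 0
Gen 4: crossing 4x3. Both 1&4? no. Sum: 0
Gen 5: crossing 3x4. Both 1&4? no. Sum: 0
Gen 6: crossing 4x3. Both 1&4? no. Sum: 0

Answer: 0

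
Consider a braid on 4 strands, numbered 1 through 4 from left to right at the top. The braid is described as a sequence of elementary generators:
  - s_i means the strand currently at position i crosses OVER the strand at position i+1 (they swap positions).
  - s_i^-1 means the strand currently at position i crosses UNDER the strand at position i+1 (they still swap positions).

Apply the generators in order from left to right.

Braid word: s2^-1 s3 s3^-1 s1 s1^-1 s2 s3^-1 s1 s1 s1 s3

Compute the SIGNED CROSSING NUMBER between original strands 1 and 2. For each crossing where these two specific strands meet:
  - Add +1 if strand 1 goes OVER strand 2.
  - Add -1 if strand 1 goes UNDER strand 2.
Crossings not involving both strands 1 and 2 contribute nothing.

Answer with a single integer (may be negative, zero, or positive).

Answer: 1

Derivation:
Gen 1: crossing 2x3. Both 1&2? no. Sum: 0
Gen 2: crossing 2x4. Both 1&2? no. Sum: 0
Gen 3: crossing 4x2. Both 1&2? no. Sum: 0
Gen 4: crossing 1x3. Both 1&2? no. Sum: 0
Gen 5: crossing 3x1. Both 1&2? no. Sum: 0
Gen 6: crossing 3x2. Both 1&2? no. Sum: 0
Gen 7: crossing 3x4. Both 1&2? no. Sum: 0
Gen 8: 1 over 2. Both 1&2? yes. Contrib: +1. Sum: 1
Gen 9: 2 over 1. Both 1&2? yes. Contrib: -1. Sum: 0
Gen 10: 1 over 2. Both 1&2? yes. Contrib: +1. Sum: 1
Gen 11: crossing 4x3. Both 1&2? no. Sum: 1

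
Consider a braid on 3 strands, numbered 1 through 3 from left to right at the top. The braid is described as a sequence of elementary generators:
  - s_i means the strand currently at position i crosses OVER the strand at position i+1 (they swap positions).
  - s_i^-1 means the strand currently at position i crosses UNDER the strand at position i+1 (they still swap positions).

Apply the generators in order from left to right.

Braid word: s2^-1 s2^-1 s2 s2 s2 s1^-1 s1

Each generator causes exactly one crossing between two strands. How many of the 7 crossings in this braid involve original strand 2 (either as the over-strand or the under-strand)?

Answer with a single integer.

Answer: 5

Derivation:
Gen 1: crossing 2x3. Involves strand 2? yes. Count so far: 1
Gen 2: crossing 3x2. Involves strand 2? yes. Count so far: 2
Gen 3: crossing 2x3. Involves strand 2? yes. Count so far: 3
Gen 4: crossing 3x2. Involves strand 2? yes. Count so far: 4
Gen 5: crossing 2x3. Involves strand 2? yes. Count so far: 5
Gen 6: crossing 1x3. Involves strand 2? no. Count so far: 5
Gen 7: crossing 3x1. Involves strand 2? no. Count so far: 5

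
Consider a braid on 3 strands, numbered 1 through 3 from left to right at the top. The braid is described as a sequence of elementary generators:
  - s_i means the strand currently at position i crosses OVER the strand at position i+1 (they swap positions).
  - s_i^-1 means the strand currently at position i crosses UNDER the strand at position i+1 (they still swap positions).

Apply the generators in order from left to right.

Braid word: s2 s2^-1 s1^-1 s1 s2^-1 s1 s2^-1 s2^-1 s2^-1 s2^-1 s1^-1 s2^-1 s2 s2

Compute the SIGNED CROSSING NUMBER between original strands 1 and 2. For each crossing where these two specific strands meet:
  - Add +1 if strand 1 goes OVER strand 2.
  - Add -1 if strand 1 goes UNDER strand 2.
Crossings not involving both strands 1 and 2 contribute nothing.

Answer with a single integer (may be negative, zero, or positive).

Gen 1: crossing 2x3. Both 1&2? no. Sum: 0
Gen 2: crossing 3x2. Both 1&2? no. Sum: 0
Gen 3: 1 under 2. Both 1&2? yes. Contrib: -1. Sum: -1
Gen 4: 2 over 1. Both 1&2? yes. Contrib: -1. Sum: -2
Gen 5: crossing 2x3. Both 1&2? no. Sum: -2
Gen 6: crossing 1x3. Both 1&2? no. Sum: -2
Gen 7: 1 under 2. Both 1&2? yes. Contrib: -1. Sum: -3
Gen 8: 2 under 1. Both 1&2? yes. Contrib: +1. Sum: -2
Gen 9: 1 under 2. Both 1&2? yes. Contrib: -1. Sum: -3
Gen 10: 2 under 1. Both 1&2? yes. Contrib: +1. Sum: -2
Gen 11: crossing 3x1. Both 1&2? no. Sum: -2
Gen 12: crossing 3x2. Both 1&2? no. Sum: -2
Gen 13: crossing 2x3. Both 1&2? no. Sum: -2
Gen 14: crossing 3x2. Both 1&2? no. Sum: -2

Answer: -2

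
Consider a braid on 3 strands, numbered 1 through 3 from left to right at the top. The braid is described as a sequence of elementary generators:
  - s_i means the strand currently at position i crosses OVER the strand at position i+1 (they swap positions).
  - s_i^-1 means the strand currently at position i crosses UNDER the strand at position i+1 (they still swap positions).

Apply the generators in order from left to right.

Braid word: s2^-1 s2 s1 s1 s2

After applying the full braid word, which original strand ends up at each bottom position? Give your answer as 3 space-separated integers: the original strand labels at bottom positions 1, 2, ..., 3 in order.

Answer: 1 3 2

Derivation:
Gen 1 (s2^-1): strand 2 crosses under strand 3. Perm now: [1 3 2]
Gen 2 (s2): strand 3 crosses over strand 2. Perm now: [1 2 3]
Gen 3 (s1): strand 1 crosses over strand 2. Perm now: [2 1 3]
Gen 4 (s1): strand 2 crosses over strand 1. Perm now: [1 2 3]
Gen 5 (s2): strand 2 crosses over strand 3. Perm now: [1 3 2]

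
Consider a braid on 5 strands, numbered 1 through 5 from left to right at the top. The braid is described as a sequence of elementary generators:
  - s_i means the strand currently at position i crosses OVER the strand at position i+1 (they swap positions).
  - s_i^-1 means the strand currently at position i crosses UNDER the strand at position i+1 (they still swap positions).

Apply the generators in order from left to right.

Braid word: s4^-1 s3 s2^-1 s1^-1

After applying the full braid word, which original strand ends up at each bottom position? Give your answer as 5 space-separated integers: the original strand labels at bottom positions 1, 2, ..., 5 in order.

Gen 1 (s4^-1): strand 4 crosses under strand 5. Perm now: [1 2 3 5 4]
Gen 2 (s3): strand 3 crosses over strand 5. Perm now: [1 2 5 3 4]
Gen 3 (s2^-1): strand 2 crosses under strand 5. Perm now: [1 5 2 3 4]
Gen 4 (s1^-1): strand 1 crosses under strand 5. Perm now: [5 1 2 3 4]

Answer: 5 1 2 3 4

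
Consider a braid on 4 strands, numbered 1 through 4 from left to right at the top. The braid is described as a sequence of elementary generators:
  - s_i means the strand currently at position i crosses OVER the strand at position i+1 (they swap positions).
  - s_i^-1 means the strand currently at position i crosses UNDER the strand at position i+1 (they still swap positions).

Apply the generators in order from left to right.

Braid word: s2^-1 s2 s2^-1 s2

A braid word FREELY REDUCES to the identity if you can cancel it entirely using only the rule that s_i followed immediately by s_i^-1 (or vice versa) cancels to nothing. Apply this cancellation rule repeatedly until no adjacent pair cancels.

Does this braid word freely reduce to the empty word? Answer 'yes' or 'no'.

Answer: yes

Derivation:
Gen 1 (s2^-1): push. Stack: [s2^-1]
Gen 2 (s2): cancels prior s2^-1. Stack: []
Gen 3 (s2^-1): push. Stack: [s2^-1]
Gen 4 (s2): cancels prior s2^-1. Stack: []
Reduced word: (empty)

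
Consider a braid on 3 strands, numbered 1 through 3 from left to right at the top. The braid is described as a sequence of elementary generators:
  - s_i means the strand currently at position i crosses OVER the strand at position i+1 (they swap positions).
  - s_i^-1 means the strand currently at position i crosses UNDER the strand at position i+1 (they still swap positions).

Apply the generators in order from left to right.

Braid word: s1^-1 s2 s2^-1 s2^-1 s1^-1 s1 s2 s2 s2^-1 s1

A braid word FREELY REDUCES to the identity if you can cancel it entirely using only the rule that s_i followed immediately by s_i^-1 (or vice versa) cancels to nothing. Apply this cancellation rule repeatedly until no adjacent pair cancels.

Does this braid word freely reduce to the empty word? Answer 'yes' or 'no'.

Gen 1 (s1^-1): push. Stack: [s1^-1]
Gen 2 (s2): push. Stack: [s1^-1 s2]
Gen 3 (s2^-1): cancels prior s2. Stack: [s1^-1]
Gen 4 (s2^-1): push. Stack: [s1^-1 s2^-1]
Gen 5 (s1^-1): push. Stack: [s1^-1 s2^-1 s1^-1]
Gen 6 (s1): cancels prior s1^-1. Stack: [s1^-1 s2^-1]
Gen 7 (s2): cancels prior s2^-1. Stack: [s1^-1]
Gen 8 (s2): push. Stack: [s1^-1 s2]
Gen 9 (s2^-1): cancels prior s2. Stack: [s1^-1]
Gen 10 (s1): cancels prior s1^-1. Stack: []
Reduced word: (empty)

Answer: yes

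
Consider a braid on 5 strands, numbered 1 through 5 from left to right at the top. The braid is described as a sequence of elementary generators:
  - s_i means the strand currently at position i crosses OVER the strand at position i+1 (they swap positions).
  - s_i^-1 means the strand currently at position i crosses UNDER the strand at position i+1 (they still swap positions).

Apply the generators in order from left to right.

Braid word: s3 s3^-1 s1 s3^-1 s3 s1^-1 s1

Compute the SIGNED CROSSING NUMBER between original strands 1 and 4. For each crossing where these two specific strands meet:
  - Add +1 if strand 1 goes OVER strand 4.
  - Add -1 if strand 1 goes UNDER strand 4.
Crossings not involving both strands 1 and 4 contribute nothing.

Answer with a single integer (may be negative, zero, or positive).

Gen 1: crossing 3x4. Both 1&4? no. Sum: 0
Gen 2: crossing 4x3. Both 1&4? no. Sum: 0
Gen 3: crossing 1x2. Both 1&4? no. Sum: 0
Gen 4: crossing 3x4. Both 1&4? no. Sum: 0
Gen 5: crossing 4x3. Both 1&4? no. Sum: 0
Gen 6: crossing 2x1. Both 1&4? no. Sum: 0
Gen 7: crossing 1x2. Both 1&4? no. Sum: 0

Answer: 0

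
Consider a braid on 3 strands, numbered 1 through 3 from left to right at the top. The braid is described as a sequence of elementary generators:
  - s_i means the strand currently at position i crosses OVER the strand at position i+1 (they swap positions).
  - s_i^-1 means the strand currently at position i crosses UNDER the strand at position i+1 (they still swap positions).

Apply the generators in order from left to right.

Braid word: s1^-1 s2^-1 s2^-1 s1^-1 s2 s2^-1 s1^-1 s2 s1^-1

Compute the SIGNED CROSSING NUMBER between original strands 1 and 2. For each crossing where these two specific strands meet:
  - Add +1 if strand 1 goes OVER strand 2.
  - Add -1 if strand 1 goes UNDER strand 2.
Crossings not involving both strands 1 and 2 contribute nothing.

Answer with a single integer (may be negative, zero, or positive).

Answer: -1

Derivation:
Gen 1: 1 under 2. Both 1&2? yes. Contrib: -1. Sum: -1
Gen 2: crossing 1x3. Both 1&2? no. Sum: -1
Gen 3: crossing 3x1. Both 1&2? no. Sum: -1
Gen 4: 2 under 1. Both 1&2? yes. Contrib: +1. Sum: 0
Gen 5: crossing 2x3. Both 1&2? no. Sum: 0
Gen 6: crossing 3x2. Both 1&2? no. Sum: 0
Gen 7: 1 under 2. Both 1&2? yes. Contrib: -1. Sum: -1
Gen 8: crossing 1x3. Both 1&2? no. Sum: -1
Gen 9: crossing 2x3. Both 1&2? no. Sum: -1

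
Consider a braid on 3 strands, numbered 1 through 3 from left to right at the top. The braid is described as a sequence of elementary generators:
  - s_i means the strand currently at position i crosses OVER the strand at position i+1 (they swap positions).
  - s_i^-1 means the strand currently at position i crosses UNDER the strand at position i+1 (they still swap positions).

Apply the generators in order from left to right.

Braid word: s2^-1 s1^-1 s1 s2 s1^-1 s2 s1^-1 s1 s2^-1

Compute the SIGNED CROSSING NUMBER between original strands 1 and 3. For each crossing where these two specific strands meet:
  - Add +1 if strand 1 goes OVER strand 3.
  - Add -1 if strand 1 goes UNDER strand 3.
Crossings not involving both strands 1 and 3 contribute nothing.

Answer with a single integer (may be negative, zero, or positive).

Gen 1: crossing 2x3. Both 1&3? no. Sum: 0
Gen 2: 1 under 3. Both 1&3? yes. Contrib: -1. Sum: -1
Gen 3: 3 over 1. Both 1&3? yes. Contrib: -1. Sum: -2
Gen 4: crossing 3x2. Both 1&3? no. Sum: -2
Gen 5: crossing 1x2. Both 1&3? no. Sum: -2
Gen 6: 1 over 3. Both 1&3? yes. Contrib: +1. Sum: -1
Gen 7: crossing 2x3. Both 1&3? no. Sum: -1
Gen 8: crossing 3x2. Both 1&3? no. Sum: -1
Gen 9: 3 under 1. Both 1&3? yes. Contrib: +1. Sum: 0

Answer: 0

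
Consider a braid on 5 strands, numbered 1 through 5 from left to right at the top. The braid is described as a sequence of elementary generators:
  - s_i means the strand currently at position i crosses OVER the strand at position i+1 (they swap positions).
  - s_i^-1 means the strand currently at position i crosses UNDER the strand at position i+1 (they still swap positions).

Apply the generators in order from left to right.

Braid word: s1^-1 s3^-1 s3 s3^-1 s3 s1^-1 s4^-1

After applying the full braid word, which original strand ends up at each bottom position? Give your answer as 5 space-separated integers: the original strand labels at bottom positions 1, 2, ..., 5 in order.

Gen 1 (s1^-1): strand 1 crosses under strand 2. Perm now: [2 1 3 4 5]
Gen 2 (s3^-1): strand 3 crosses under strand 4. Perm now: [2 1 4 3 5]
Gen 3 (s3): strand 4 crosses over strand 3. Perm now: [2 1 3 4 5]
Gen 4 (s3^-1): strand 3 crosses under strand 4. Perm now: [2 1 4 3 5]
Gen 5 (s3): strand 4 crosses over strand 3. Perm now: [2 1 3 4 5]
Gen 6 (s1^-1): strand 2 crosses under strand 1. Perm now: [1 2 3 4 5]
Gen 7 (s4^-1): strand 4 crosses under strand 5. Perm now: [1 2 3 5 4]

Answer: 1 2 3 5 4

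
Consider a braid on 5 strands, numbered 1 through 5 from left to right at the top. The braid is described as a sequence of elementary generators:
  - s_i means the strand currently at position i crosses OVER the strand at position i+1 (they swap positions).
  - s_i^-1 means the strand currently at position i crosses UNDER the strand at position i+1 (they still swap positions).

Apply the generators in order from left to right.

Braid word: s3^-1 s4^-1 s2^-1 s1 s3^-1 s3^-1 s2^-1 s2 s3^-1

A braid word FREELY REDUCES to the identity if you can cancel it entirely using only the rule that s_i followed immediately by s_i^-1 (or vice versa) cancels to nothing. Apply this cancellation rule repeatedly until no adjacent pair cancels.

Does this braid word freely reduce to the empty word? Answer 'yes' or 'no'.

Answer: no

Derivation:
Gen 1 (s3^-1): push. Stack: [s3^-1]
Gen 2 (s4^-1): push. Stack: [s3^-1 s4^-1]
Gen 3 (s2^-1): push. Stack: [s3^-1 s4^-1 s2^-1]
Gen 4 (s1): push. Stack: [s3^-1 s4^-1 s2^-1 s1]
Gen 5 (s3^-1): push. Stack: [s3^-1 s4^-1 s2^-1 s1 s3^-1]
Gen 6 (s3^-1): push. Stack: [s3^-1 s4^-1 s2^-1 s1 s3^-1 s3^-1]
Gen 7 (s2^-1): push. Stack: [s3^-1 s4^-1 s2^-1 s1 s3^-1 s3^-1 s2^-1]
Gen 8 (s2): cancels prior s2^-1. Stack: [s3^-1 s4^-1 s2^-1 s1 s3^-1 s3^-1]
Gen 9 (s3^-1): push. Stack: [s3^-1 s4^-1 s2^-1 s1 s3^-1 s3^-1 s3^-1]
Reduced word: s3^-1 s4^-1 s2^-1 s1 s3^-1 s3^-1 s3^-1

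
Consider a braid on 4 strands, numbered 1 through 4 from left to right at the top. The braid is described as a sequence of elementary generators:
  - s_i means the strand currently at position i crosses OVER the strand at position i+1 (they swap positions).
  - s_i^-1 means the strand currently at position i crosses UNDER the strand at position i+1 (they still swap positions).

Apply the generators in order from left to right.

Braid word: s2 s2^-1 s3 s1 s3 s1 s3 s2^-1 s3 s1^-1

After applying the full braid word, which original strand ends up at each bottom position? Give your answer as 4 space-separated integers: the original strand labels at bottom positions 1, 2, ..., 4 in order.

Gen 1 (s2): strand 2 crosses over strand 3. Perm now: [1 3 2 4]
Gen 2 (s2^-1): strand 3 crosses under strand 2. Perm now: [1 2 3 4]
Gen 3 (s3): strand 3 crosses over strand 4. Perm now: [1 2 4 3]
Gen 4 (s1): strand 1 crosses over strand 2. Perm now: [2 1 4 3]
Gen 5 (s3): strand 4 crosses over strand 3. Perm now: [2 1 3 4]
Gen 6 (s1): strand 2 crosses over strand 1. Perm now: [1 2 3 4]
Gen 7 (s3): strand 3 crosses over strand 4. Perm now: [1 2 4 3]
Gen 8 (s2^-1): strand 2 crosses under strand 4. Perm now: [1 4 2 3]
Gen 9 (s3): strand 2 crosses over strand 3. Perm now: [1 4 3 2]
Gen 10 (s1^-1): strand 1 crosses under strand 4. Perm now: [4 1 3 2]

Answer: 4 1 3 2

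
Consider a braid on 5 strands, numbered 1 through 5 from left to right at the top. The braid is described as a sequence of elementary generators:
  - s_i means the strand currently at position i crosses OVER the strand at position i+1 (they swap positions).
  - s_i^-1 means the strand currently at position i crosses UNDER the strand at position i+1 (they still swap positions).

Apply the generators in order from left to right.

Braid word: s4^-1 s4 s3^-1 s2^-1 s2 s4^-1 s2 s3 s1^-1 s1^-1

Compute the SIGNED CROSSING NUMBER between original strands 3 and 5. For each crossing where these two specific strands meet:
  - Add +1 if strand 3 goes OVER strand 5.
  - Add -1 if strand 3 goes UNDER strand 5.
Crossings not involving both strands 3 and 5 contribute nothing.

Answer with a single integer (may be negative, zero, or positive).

Answer: -1

Derivation:
Gen 1: crossing 4x5. Both 3&5? no. Sum: 0
Gen 2: crossing 5x4. Both 3&5? no. Sum: 0
Gen 3: crossing 3x4. Both 3&5? no. Sum: 0
Gen 4: crossing 2x4. Both 3&5? no. Sum: 0
Gen 5: crossing 4x2. Both 3&5? no. Sum: 0
Gen 6: 3 under 5. Both 3&5? yes. Contrib: -1. Sum: -1
Gen 7: crossing 2x4. Both 3&5? no. Sum: -1
Gen 8: crossing 2x5. Both 3&5? no. Sum: -1
Gen 9: crossing 1x4. Both 3&5? no. Sum: -1
Gen 10: crossing 4x1. Both 3&5? no. Sum: -1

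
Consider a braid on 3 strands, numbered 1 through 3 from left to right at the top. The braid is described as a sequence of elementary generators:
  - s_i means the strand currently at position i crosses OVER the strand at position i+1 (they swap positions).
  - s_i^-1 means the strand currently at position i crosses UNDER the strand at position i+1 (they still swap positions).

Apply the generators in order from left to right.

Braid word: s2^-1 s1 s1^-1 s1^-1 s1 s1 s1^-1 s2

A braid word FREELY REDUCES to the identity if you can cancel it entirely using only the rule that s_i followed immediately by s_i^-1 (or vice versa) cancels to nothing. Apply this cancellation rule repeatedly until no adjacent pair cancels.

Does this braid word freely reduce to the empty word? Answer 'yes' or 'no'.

Answer: yes

Derivation:
Gen 1 (s2^-1): push. Stack: [s2^-1]
Gen 2 (s1): push. Stack: [s2^-1 s1]
Gen 3 (s1^-1): cancels prior s1. Stack: [s2^-1]
Gen 4 (s1^-1): push. Stack: [s2^-1 s1^-1]
Gen 5 (s1): cancels prior s1^-1. Stack: [s2^-1]
Gen 6 (s1): push. Stack: [s2^-1 s1]
Gen 7 (s1^-1): cancels prior s1. Stack: [s2^-1]
Gen 8 (s2): cancels prior s2^-1. Stack: []
Reduced word: (empty)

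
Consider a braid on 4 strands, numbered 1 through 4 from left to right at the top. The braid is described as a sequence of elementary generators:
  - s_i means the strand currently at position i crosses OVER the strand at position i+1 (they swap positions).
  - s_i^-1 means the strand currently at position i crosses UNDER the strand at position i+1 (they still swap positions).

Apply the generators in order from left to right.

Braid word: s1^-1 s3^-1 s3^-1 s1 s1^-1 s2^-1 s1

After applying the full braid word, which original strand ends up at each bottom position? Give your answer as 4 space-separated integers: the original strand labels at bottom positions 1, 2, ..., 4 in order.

Answer: 3 2 1 4

Derivation:
Gen 1 (s1^-1): strand 1 crosses under strand 2. Perm now: [2 1 3 4]
Gen 2 (s3^-1): strand 3 crosses under strand 4. Perm now: [2 1 4 3]
Gen 3 (s3^-1): strand 4 crosses under strand 3. Perm now: [2 1 3 4]
Gen 4 (s1): strand 2 crosses over strand 1. Perm now: [1 2 3 4]
Gen 5 (s1^-1): strand 1 crosses under strand 2. Perm now: [2 1 3 4]
Gen 6 (s2^-1): strand 1 crosses under strand 3. Perm now: [2 3 1 4]
Gen 7 (s1): strand 2 crosses over strand 3. Perm now: [3 2 1 4]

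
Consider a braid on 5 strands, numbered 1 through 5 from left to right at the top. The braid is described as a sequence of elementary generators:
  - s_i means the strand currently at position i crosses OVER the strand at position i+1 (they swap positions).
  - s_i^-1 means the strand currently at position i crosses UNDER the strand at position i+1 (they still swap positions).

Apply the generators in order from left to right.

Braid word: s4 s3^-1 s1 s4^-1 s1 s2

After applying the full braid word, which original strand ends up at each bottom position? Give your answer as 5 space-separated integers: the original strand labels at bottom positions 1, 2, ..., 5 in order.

Answer: 1 5 2 4 3

Derivation:
Gen 1 (s4): strand 4 crosses over strand 5. Perm now: [1 2 3 5 4]
Gen 2 (s3^-1): strand 3 crosses under strand 5. Perm now: [1 2 5 3 4]
Gen 3 (s1): strand 1 crosses over strand 2. Perm now: [2 1 5 3 4]
Gen 4 (s4^-1): strand 3 crosses under strand 4. Perm now: [2 1 5 4 3]
Gen 5 (s1): strand 2 crosses over strand 1. Perm now: [1 2 5 4 3]
Gen 6 (s2): strand 2 crosses over strand 5. Perm now: [1 5 2 4 3]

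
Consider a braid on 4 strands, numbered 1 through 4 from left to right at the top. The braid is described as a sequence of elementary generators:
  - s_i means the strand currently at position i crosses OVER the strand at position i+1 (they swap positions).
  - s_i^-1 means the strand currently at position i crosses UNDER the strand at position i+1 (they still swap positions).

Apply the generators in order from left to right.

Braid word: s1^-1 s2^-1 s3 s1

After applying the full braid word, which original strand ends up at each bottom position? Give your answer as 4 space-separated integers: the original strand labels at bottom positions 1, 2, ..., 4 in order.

Gen 1 (s1^-1): strand 1 crosses under strand 2. Perm now: [2 1 3 4]
Gen 2 (s2^-1): strand 1 crosses under strand 3. Perm now: [2 3 1 4]
Gen 3 (s3): strand 1 crosses over strand 4. Perm now: [2 3 4 1]
Gen 4 (s1): strand 2 crosses over strand 3. Perm now: [3 2 4 1]

Answer: 3 2 4 1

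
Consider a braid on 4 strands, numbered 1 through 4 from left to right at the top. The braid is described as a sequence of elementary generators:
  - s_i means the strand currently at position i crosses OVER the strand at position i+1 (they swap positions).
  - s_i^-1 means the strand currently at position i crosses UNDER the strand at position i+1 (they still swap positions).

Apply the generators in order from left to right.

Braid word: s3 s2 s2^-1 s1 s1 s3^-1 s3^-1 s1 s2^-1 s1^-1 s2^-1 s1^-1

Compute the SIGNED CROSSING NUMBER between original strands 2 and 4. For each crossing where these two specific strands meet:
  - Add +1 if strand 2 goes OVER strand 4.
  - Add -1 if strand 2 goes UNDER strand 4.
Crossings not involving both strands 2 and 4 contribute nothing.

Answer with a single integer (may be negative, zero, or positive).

Gen 1: crossing 3x4. Both 2&4? no. Sum: 0
Gen 2: 2 over 4. Both 2&4? yes. Contrib: +1. Sum: 1
Gen 3: 4 under 2. Both 2&4? yes. Contrib: +1. Sum: 2
Gen 4: crossing 1x2. Both 2&4? no. Sum: 2
Gen 5: crossing 2x1. Both 2&4? no. Sum: 2
Gen 6: crossing 4x3. Both 2&4? no. Sum: 2
Gen 7: crossing 3x4. Both 2&4? no. Sum: 2
Gen 8: crossing 1x2. Both 2&4? no. Sum: 2
Gen 9: crossing 1x4. Both 2&4? no. Sum: 2
Gen 10: 2 under 4. Both 2&4? yes. Contrib: -1. Sum: 1
Gen 11: crossing 2x1. Both 2&4? no. Sum: 1
Gen 12: crossing 4x1. Both 2&4? no. Sum: 1

Answer: 1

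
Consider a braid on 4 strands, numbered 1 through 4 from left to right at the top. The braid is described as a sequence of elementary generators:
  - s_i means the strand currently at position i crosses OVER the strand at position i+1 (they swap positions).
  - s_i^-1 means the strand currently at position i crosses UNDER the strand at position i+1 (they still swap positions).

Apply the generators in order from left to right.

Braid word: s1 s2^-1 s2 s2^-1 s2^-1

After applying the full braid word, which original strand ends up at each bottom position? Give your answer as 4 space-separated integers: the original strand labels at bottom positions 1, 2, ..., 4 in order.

Answer: 2 1 3 4

Derivation:
Gen 1 (s1): strand 1 crosses over strand 2. Perm now: [2 1 3 4]
Gen 2 (s2^-1): strand 1 crosses under strand 3. Perm now: [2 3 1 4]
Gen 3 (s2): strand 3 crosses over strand 1. Perm now: [2 1 3 4]
Gen 4 (s2^-1): strand 1 crosses under strand 3. Perm now: [2 3 1 4]
Gen 5 (s2^-1): strand 3 crosses under strand 1. Perm now: [2 1 3 4]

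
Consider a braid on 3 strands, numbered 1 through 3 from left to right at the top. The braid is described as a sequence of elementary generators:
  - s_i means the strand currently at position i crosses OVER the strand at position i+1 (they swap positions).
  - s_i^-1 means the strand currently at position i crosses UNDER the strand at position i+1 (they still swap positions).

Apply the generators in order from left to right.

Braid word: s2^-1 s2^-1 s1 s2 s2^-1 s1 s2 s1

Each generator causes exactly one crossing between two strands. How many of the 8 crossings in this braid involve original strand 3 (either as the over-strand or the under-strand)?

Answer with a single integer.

Answer: 6

Derivation:
Gen 1: crossing 2x3. Involves strand 3? yes. Count so far: 1
Gen 2: crossing 3x2. Involves strand 3? yes. Count so far: 2
Gen 3: crossing 1x2. Involves strand 3? no. Count so far: 2
Gen 4: crossing 1x3. Involves strand 3? yes. Count so far: 3
Gen 5: crossing 3x1. Involves strand 3? yes. Count so far: 4
Gen 6: crossing 2x1. Involves strand 3? no. Count so far: 4
Gen 7: crossing 2x3. Involves strand 3? yes. Count so far: 5
Gen 8: crossing 1x3. Involves strand 3? yes. Count so far: 6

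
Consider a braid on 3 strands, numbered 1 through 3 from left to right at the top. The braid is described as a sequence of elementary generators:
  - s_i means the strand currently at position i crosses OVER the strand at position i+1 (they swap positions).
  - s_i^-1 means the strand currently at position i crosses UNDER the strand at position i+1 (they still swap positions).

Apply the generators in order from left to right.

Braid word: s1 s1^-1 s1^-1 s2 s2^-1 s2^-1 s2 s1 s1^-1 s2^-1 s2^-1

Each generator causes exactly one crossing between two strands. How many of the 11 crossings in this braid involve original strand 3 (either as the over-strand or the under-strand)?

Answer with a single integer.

Answer: 6

Derivation:
Gen 1: crossing 1x2. Involves strand 3? no. Count so far: 0
Gen 2: crossing 2x1. Involves strand 3? no. Count so far: 0
Gen 3: crossing 1x2. Involves strand 3? no. Count so far: 0
Gen 4: crossing 1x3. Involves strand 3? yes. Count so far: 1
Gen 5: crossing 3x1. Involves strand 3? yes. Count so far: 2
Gen 6: crossing 1x3. Involves strand 3? yes. Count so far: 3
Gen 7: crossing 3x1. Involves strand 3? yes. Count so far: 4
Gen 8: crossing 2x1. Involves strand 3? no. Count so far: 4
Gen 9: crossing 1x2. Involves strand 3? no. Count so far: 4
Gen 10: crossing 1x3. Involves strand 3? yes. Count so far: 5
Gen 11: crossing 3x1. Involves strand 3? yes. Count so far: 6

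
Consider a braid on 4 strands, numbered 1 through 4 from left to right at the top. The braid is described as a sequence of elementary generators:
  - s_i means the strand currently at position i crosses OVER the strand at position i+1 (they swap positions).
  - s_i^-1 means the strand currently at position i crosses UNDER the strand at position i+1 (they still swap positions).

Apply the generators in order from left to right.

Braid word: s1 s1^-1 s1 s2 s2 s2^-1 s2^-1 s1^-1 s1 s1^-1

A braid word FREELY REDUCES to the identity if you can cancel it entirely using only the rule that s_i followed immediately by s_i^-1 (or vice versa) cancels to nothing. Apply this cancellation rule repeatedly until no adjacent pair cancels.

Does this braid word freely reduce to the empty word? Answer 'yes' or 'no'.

Gen 1 (s1): push. Stack: [s1]
Gen 2 (s1^-1): cancels prior s1. Stack: []
Gen 3 (s1): push. Stack: [s1]
Gen 4 (s2): push. Stack: [s1 s2]
Gen 5 (s2): push. Stack: [s1 s2 s2]
Gen 6 (s2^-1): cancels prior s2. Stack: [s1 s2]
Gen 7 (s2^-1): cancels prior s2. Stack: [s1]
Gen 8 (s1^-1): cancels prior s1. Stack: []
Gen 9 (s1): push. Stack: [s1]
Gen 10 (s1^-1): cancels prior s1. Stack: []
Reduced word: (empty)

Answer: yes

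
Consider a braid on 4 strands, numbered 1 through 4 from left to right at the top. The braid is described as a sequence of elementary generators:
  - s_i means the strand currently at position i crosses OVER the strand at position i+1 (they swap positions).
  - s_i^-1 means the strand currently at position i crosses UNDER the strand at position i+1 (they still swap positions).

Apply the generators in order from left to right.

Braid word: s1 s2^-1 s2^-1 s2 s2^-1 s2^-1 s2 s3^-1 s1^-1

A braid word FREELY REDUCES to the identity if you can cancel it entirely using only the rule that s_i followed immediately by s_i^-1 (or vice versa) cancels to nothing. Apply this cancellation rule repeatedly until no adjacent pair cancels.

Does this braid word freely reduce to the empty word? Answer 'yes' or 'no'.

Gen 1 (s1): push. Stack: [s1]
Gen 2 (s2^-1): push. Stack: [s1 s2^-1]
Gen 3 (s2^-1): push. Stack: [s1 s2^-1 s2^-1]
Gen 4 (s2): cancels prior s2^-1. Stack: [s1 s2^-1]
Gen 5 (s2^-1): push. Stack: [s1 s2^-1 s2^-1]
Gen 6 (s2^-1): push. Stack: [s1 s2^-1 s2^-1 s2^-1]
Gen 7 (s2): cancels prior s2^-1. Stack: [s1 s2^-1 s2^-1]
Gen 8 (s3^-1): push. Stack: [s1 s2^-1 s2^-1 s3^-1]
Gen 9 (s1^-1): push. Stack: [s1 s2^-1 s2^-1 s3^-1 s1^-1]
Reduced word: s1 s2^-1 s2^-1 s3^-1 s1^-1

Answer: no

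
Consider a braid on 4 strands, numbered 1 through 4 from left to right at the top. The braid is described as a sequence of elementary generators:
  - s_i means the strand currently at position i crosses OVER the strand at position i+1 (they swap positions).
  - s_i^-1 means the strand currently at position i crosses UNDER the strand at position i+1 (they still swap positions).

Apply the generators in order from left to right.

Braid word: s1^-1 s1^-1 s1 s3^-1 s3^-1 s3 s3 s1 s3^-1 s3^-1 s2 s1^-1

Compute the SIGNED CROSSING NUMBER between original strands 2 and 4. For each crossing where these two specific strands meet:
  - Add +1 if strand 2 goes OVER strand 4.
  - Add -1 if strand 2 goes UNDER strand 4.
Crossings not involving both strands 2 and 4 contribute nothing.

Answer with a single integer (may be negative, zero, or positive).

Gen 1: crossing 1x2. Both 2&4? no. Sum: 0
Gen 2: crossing 2x1. Both 2&4? no. Sum: 0
Gen 3: crossing 1x2. Both 2&4? no. Sum: 0
Gen 4: crossing 3x4. Both 2&4? no. Sum: 0
Gen 5: crossing 4x3. Both 2&4? no. Sum: 0
Gen 6: crossing 3x4. Both 2&4? no. Sum: 0
Gen 7: crossing 4x3. Both 2&4? no. Sum: 0
Gen 8: crossing 2x1. Both 2&4? no. Sum: 0
Gen 9: crossing 3x4. Both 2&4? no. Sum: 0
Gen 10: crossing 4x3. Both 2&4? no. Sum: 0
Gen 11: crossing 2x3. Both 2&4? no. Sum: 0
Gen 12: crossing 1x3. Both 2&4? no. Sum: 0

Answer: 0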